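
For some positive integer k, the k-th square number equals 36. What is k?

6

We need n² = 36, so n = √36 = 6.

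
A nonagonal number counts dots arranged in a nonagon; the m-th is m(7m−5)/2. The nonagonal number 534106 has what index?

391

Set n(7n−5)/2 = 534106, giving 7n² − 5n − 1068212 = 0.
So n = (5 + 5469) / 14 = 5474/14 = 391.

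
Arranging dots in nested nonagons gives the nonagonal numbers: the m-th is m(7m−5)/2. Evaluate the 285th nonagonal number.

The 285th nonagonal number is n(7n−5)/2 with n = 285.
285·(7·285 − 5)/2 = 285·1990/2 = 285·995 = 283575.

283575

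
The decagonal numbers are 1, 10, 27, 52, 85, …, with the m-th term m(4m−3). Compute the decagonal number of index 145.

The 145th decagonal number is n(4n−3) with n = 145.
145·(4·145 − 3) = 145·577 = 83665.

83665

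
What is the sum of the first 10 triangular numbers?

Σ i(i+1)/2 = (Σi² + Σi) / 2 over i = 1..10.
Σi = 55 and Σi² = 385.
(1·385 + 1·55) / 2 = 440/2 = 220.

220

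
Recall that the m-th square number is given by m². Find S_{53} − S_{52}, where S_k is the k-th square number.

n² − (n−1)² = 2n − 1, so 53² − 52² = 2·53 − 1 = 105.

105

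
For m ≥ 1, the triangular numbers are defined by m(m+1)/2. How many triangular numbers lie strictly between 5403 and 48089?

The n-th triangular number is n(n+1)/2.
Smallest index with value > 5403: n = 104 (giving 5460).
Largest index with value < 48089: n = 309 (giving 47895).
Indices 104 through 309: 206 terms.

206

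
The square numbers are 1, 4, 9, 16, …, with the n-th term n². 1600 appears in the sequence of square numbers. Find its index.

We need n² = 1600, so n = √1600 = 40.

40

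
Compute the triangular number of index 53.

The 53rd triangular number is n(n+1)/2 with n = 53.
53·54/2 = 2862/2 = 1431.

1431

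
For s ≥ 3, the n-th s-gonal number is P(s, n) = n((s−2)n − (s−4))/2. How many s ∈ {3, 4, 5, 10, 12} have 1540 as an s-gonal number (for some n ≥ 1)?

s = 3: P(3, 55) = 1540. ✓
s = 4: P(4, 39) = 1521 and P(4, 40) = 1600; 1540 is not s-gonal.
s = 5: P(5, 32) = 1520 and P(5, 33) = 1617; 1540 is not s-gonal.
s = 10: P(10, 20) = 1540. ✓
s = 12: P(12, 17) = 1377 and P(12, 18) = 1548; 1540 is not s-gonal.
Hits: s ∈ {3, 10} → 2.

2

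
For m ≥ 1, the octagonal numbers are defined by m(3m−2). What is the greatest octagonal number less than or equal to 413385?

Solve n(3n−2) ≤ 413385 for integer n.
n = 371 gives 412181 ≤ 413385, while n = 372 gives 414408 > 413385; so the answer is 412181.

412181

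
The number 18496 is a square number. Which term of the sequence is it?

We need n² = 18496, so n = √18496 = 136.
Check: 136² = 18496. ✓

136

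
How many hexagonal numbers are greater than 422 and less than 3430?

27

The n-th hexagonal number is n(2n−1).
Smallest index with value > 422: n = 15 (giving 435).
Largest index with value < 3430: n = 41 (giving 3321).
Indices 15 through 41: 27 terms.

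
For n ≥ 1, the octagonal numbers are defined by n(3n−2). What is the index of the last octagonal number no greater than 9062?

Solve n(3n−2) ≤ 9062 for integer n.
n = 55 gives 8965 ≤ 9062, while n = 56 gives 9296 > 9062; so the answer is index 55.

55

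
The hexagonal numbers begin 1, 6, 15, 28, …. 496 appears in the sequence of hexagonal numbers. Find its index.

16

Set n(2n−1) = 496, giving 2n² − n − 496 = 0.
The discriminant is 1 + 8·496 = 3969, and √3969 = 63.
So n = (1 + 63) / 4 = 64/4 = 16.
Check: 16·(2·16 − 1) = 496. ✓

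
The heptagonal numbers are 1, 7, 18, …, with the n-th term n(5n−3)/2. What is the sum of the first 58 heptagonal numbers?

Σ i(5i−3)/2 = (5Σi² − 3Σi) / 2 over i = 1..58.
Σi = 1711 and Σi² = 66729.
(5·66729 − 3·1711) / 2 = 328512/2 = 164256.

164256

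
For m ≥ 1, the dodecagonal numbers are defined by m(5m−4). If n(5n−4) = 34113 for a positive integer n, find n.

Set n(5n−4) = 34113, giving 5n² − 4n − 34113 = 0.
So n = (4 + 826) / 10 = 830/10 = 83.

83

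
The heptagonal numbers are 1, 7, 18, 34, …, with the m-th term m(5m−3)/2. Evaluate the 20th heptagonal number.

970

The 20th heptagonal number is n(5n−3)/2 with n = 20.
20·(5·20 − 3)/2 = 20·97/2 = 970.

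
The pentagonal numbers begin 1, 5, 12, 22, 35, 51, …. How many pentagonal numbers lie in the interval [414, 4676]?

The n-th pentagonal number is n(3n−1)/2.
Smallest index with value ≥ 414: n = 17 (giving 425).
Largest index with value ≤ 4676: n = 56 (giving 4676).
Indices 17 through 56: 40 terms.

40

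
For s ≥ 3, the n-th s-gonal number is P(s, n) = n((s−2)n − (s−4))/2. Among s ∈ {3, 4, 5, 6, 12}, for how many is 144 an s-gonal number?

s = 3: P(3, 16) = 136 and P(3, 17) = 153; 144 is not s-gonal.
s = 4: P(4, 12) = 144. ✓
s = 5: P(5, 9) = 117 and P(5, 10) = 145; 144 is not s-gonal.
s = 6: P(6, 8) = 120 and P(6, 9) = 153; 144 is not s-gonal.
s = 12: P(12, 5) = 105 and P(12, 6) = 156; 144 is not s-gonal.
Hits: s ∈ {4} → 1.

1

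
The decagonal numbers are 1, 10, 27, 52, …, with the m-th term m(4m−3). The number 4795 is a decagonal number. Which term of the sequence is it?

35

Set n(4n−3) = 4795, giving 4n² − 3n − 4795 = 0.
The discriminant is 9 + 16·4795 = 76729, and √76729 = 277.
So n = (3 + 277) / 8 = 280/8 = 35.
Check: 35·(4·35 − 3) = 4795. ✓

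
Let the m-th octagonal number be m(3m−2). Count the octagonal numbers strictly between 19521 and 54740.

The n-th octagonal number is n(3n−2).
Smallest index with value > 19521: n = 82 (giving 20008).
Largest index with value < 54740: n = 135 (giving 54405).
Indices 82 through 135: 54 terms.

54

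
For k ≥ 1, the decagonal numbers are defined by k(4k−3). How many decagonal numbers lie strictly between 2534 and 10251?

25

The n-th decagonal number is n(4n−3).
Smallest index with value > 2534: n = 26 (giving 2626).
Largest index with value < 10251: n = 50 (giving 9850).
Indices 26 through 50: 25 terms.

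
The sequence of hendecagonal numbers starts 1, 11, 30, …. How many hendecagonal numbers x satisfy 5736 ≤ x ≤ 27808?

43

The n-th hendecagonal number is n(9n−7)/2.
Smallest index with value ≥ 5736: n = 37 (giving 6031).
Largest index with value ≤ 27808: n = 79 (giving 27808).
Indices 37 through 79: 43 terms.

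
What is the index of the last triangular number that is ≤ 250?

21

Solve n(n+1)/2 ≤ 250 for integer n.
n = 21 gives 231 ≤ 250, while n = 22 gives 253 > 250; so the answer is index 21.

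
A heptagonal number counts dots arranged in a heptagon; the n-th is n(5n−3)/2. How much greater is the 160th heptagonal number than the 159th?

796

Consecutive heptagonal numbers differ by 5n − 4: here 5·160 − 4 = 796.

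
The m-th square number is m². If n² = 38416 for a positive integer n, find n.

We need n² = 38416, so n = √38416 = 196.

196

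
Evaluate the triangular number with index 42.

The 42nd triangular number is n(n+1)/2 with n = 42.
42·43/2 = 1806/2 = 903.

903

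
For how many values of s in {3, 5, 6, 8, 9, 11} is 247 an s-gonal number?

s = 3: P(3, 21) = 231 and P(3, 22) = 253; 247 is not s-gonal.
s = 5: P(5, 13) = 247. ✓
s = 6: P(6, 11) = 231 and P(6, 12) = 276; 247 is not s-gonal.
s = 8: P(8, 9) = 225 and P(8, 10) = 280; 247 is not s-gonal.
s = 9: P(9, 8) = 204 and P(9, 9) = 261; 247 is not s-gonal.
s = 11: P(11, 7) = 196 and P(11, 8) = 260; 247 is not s-gonal.
Hits: s ∈ {5} → 1.

1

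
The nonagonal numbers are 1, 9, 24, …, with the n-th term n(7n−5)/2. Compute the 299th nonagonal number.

312156

299·(7·299 − 5)/2 = 299·2088/2 = 299·1044 = 312156.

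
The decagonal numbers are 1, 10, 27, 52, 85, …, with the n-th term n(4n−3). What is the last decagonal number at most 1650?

Solve n(4n−3) ≤ 1650 for integer n.
n = 20 gives 1540 ≤ 1650, while n = 21 gives 1701 > 1650; so the answer is 1540.

1540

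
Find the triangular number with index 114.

The 114th triangular number is n(n+1)/2 with n = 114.
114·115/2 = 13110/2 = 6555.

6555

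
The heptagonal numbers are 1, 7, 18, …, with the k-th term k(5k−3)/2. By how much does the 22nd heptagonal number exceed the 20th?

207

22·(5·22 − 3)/2 = 1177 and 20·(5·20 − 3)/2 = 970.
Difference: 1177 − 970 = 207.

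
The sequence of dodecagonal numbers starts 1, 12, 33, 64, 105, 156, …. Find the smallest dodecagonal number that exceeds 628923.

632256

Solve n(5n−4) > 628923 for integer n.
The largest n with value ≤ 628923 is 355 (since 628705 ≤ 628923 < 632256), so the first above is n = 356, value 632256.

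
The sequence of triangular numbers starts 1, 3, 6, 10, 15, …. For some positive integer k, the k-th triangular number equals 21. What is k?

Set n(n+1)/2 = 21, giving n² + n − 42 = 0.
The discriminant is 1 + 8·21 = 169, and √169 = 13.
So n = (-1 + 13) / 2 = 12/2 = 6.
Check: 6·7/2 = 21. ✓

6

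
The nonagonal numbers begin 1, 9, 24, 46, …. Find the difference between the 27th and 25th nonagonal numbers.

359

27·(7·27 − 5)/2 = 2484 and 25·(7·25 − 5)/2 = 2125.
Difference: 2484 − 2125 = 359.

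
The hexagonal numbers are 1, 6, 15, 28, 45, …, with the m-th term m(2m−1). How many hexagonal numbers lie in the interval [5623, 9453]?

The n-th hexagonal number is n(2n−1).
Smallest index with value ≥ 5623: n = 54 (giving 5778).
Largest index with value ≤ 9453: n = 69 (giving 9453).
Indices 54 through 69: 16 terms.

16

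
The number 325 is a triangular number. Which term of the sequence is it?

25

Set n(n+1)/2 = 325, giving n² + n − 650 = 0.
The discriminant is 1 + 8·325 = 2601, and √2601 = 51.
So n = (-1 + 51) / 2 = 50/2 = 25.
Check: 25·26/2 = 325. ✓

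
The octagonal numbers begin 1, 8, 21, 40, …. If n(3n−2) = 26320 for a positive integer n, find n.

Set n(3n−2) = 26320, giving 3n² − 2n − 26320 = 0.
The discriminant is 4 + 12·26320 = 315844, and √315844 = 562.
So n = (2 + 562) / 6 = 564/6 = 94.

94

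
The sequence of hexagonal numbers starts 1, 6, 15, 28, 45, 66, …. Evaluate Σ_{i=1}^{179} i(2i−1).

3839550

Σ i(2i−1) = 2Σi² − Σi over i = 1..179.
Σi = 16110 and Σi² = 1927830.
2·1927830 − 1·16110 = 3839550.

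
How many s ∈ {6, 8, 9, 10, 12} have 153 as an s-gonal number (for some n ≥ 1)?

1

s = 6: P(6, 9) = 153. ✓
s = 8: P(8, 7) = 133 and P(8, 8) = 176; 153 is not s-gonal.
s = 9: P(9, 6) = 111 and P(9, 7) = 154; 153 is not s-gonal.
s = 10: P(10, 6) = 126 and P(10, 7) = 175; 153 is not s-gonal.
s = 12: P(12, 5) = 105 and P(12, 6) = 156; 153 is not s-gonal.
Hits: s ∈ {6} → 1.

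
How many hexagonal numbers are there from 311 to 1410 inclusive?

The n-th hexagonal number is n(2n−1).
Smallest index with value ≥ 311: n = 13 (giving 325).
Largest index with value ≤ 1410: n = 26 (giving 1326).
Indices 13 through 26: 14 terms.

14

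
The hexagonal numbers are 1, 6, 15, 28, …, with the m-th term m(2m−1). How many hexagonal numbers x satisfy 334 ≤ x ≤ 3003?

26

The n-th hexagonal number is n(2n−1).
Smallest index with value ≥ 334: n = 14 (giving 378).
Largest index with value ≤ 3003: n = 39 (giving 3003).
Indices 14 through 39: 26 terms.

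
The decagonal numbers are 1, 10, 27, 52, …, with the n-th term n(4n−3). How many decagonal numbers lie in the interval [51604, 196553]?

The n-th decagonal number is n(4n−3).
Smallest index with value ≥ 51604: n = 114 (giving 51642).
Largest index with value ≤ 196553: n = 222 (giving 196470).
Indices 114 through 222: 109 terms.

109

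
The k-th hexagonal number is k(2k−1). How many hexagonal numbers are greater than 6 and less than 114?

5

The n-th hexagonal number is n(2n−1).
Smallest index with value > 6: n = 3 (giving 15).
Largest index with value < 114: n = 7 (giving 91).
Indices 3 through 7: 5 terms.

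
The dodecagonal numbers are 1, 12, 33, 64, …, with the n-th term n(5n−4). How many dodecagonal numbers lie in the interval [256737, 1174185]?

259

The n-th dodecagonal number is n(5n−4).
Smallest index with value ≥ 256737: n = 227 (giving 256737).
Largest index with value ≤ 1174185: n = 485 (giving 1174185).
Indices 227 through 485: 259 terms.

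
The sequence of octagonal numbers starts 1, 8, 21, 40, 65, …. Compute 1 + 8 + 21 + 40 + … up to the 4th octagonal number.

70

Σ i(3i−2) = 3Σi² − 2Σi over i = 1..4.
Σi = 10 and Σi² = 30.
3·30 − 2·10 = 70.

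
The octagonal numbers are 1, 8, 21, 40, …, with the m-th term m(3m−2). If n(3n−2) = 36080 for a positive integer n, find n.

110

Set n(3n−2) = 36080, giving 3n² − 2n − 36080 = 0.
The discriminant is 4 + 12·36080 = 432964, and √432964 = 658.
So n = (2 + 658) / 6 = 660/6 = 110.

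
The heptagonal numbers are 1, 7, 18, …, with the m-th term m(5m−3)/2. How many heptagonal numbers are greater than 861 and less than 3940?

21

The n-th heptagonal number is n(5n−3)/2.
Smallest index with value > 861: n = 19 (giving 874).
Largest index with value < 3940: n = 39 (giving 3744).
Indices 19 through 39: 21 terms.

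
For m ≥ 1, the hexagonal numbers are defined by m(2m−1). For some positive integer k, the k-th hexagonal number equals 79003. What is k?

Set n(2n−1) = 79003, giving 2n² − n − 79003 = 0.
The discriminant is 1 + 8·79003 = 632025, and √632025 = 795.
So n = (1 + 795) / 4 = 796/4 = 199.
Check: 199·(2·199 − 1) = 79003. ✓

199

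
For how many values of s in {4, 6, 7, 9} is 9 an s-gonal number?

s = 4: P(4, 3) = 9. ✓
s = 6: P(6, 2) = 6 and P(6, 3) = 15; 9 is not s-gonal.
s = 7: P(7, 2) = 7 and P(7, 3) = 18; 9 is not s-gonal.
s = 9: P(9, 2) = 9. ✓
Hits: s ∈ {4, 9} → 2.

2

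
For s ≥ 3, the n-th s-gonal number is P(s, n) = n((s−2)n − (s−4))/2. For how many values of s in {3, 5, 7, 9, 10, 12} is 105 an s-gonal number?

2

s = 3: P(3, 14) = 105. ✓
s = 5: P(5, 8) = 92 and P(5, 9) = 117; 105 is not s-gonal.
s = 7: P(7, 6) = 81 and P(7, 7) = 112; 105 is not s-gonal.
s = 9: P(9, 5) = 75 and P(9, 6) = 111; 105 is not s-gonal.
s = 10: P(10, 5) = 85 and P(10, 6) = 126; 105 is not s-gonal.
s = 12: P(12, 5) = 105. ✓
Hits: s ∈ {3, 12} → 2.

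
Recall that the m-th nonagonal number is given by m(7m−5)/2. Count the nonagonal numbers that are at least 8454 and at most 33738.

The n-th nonagonal number is n(7n−5)/2.
Smallest index with value ≥ 8454: n = 50 (giving 8625).
Largest index with value ≤ 33738: n = 98 (giving 33369).
Indices 50 through 98: 49 terms.

49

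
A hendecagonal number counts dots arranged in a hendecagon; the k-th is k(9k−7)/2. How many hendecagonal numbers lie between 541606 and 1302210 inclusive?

The n-th hendecagonal number is n(9n−7)/2.
Smallest index with value ≥ 541606: n = 348 (giving 543750).
Largest index with value ≤ 1302210: n = 538 (giving 1300615).
Indices 348 through 538: 191 terms.

191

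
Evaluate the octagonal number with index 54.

The 54th octagonal number is n(3n−2) with n = 54.
54·(3·54 − 2) = 54·160 = 8640.

8640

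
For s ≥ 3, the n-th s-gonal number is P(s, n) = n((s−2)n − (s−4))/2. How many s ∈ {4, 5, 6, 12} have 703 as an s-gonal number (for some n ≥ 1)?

s = 4: P(4, 26) = 676 and P(4, 27) = 729; 703 is not s-gonal.
s = 5: P(5, 21) = 651 and P(5, 22) = 715; 703 is not s-gonal.
s = 6: P(6, 19) = 703. ✓
s = 12: P(12, 12) = 672 and P(12, 13) = 793; 703 is not s-gonal.
Hits: s ∈ {6} → 1.

1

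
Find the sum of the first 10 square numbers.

385

Σ_{i=1}^{10} i² = 10·11·21/6 = 385.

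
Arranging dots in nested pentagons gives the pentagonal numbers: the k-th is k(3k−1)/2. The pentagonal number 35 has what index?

Set n(3n−1)/2 = 35, giving 3n² − n − 70 = 0.
The discriminant is 1 + 24·35 = 841, and √841 = 29.
So n = (1 + 29) / 6 = 30/6 = 5.
Check: 5·(3·5 − 1)/2 = 35. ✓

5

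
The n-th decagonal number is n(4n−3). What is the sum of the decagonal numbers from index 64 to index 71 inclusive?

Σ i(4i−3) = 4Σi² − 3Σi over i = 64..71.
Σi = 2556 − 2016 = 540 and Σi² = 121836 − 85344 = 36492.
4·36492 − 3·540 = 144348.

144348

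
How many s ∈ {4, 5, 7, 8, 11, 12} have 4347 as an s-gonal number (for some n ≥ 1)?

s = 4: P(4, 65) = 4225 and P(4, 66) = 4356; 4347 is not s-gonal.
s = 5: P(5, 54) = 4347. ✓
s = 7: P(7, 42) = 4347. ✓
s = 8: P(8, 38) = 4256 and P(8, 39) = 4485; 4347 is not s-gonal.
s = 11: P(11, 31) = 4216 and P(11, 32) = 4496; 4347 is not s-gonal.
s = 12: P(12, 29) = 4089 and P(12, 30) = 4380; 4347 is not s-gonal.
Hits: s ∈ {5, 7} → 2.

2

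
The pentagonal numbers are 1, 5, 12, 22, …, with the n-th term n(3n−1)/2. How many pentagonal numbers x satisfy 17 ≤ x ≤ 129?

The n-th pentagonal number is n(3n−1)/2.
Smallest index with value ≥ 17: n = 4 (giving 22).
Largest index with value ≤ 129: n = 9 (giving 117).
Indices 4 through 9: 6 terms.

6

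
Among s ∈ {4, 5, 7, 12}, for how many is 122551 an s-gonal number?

1

s = 4: P(4, 350) = 122500 and P(4, 351) = 123201; 122551 is not s-gonal.
s = 5: P(5, 286) = 122551. ✓
s = 7: P(7, 221) = 121771 and P(7, 222) = 122877; 122551 is not s-gonal.
s = 12: P(12, 156) = 121056 and P(12, 157) = 122617; 122551 is not s-gonal.
Hits: s ∈ {5} → 1.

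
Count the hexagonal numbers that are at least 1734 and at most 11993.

The n-th hexagonal number is n(2n−1).
Smallest index with value ≥ 1734: n = 30 (giving 1770).
Largest index with value ≤ 11993: n = 77 (giving 11781).
Indices 30 through 77: 48 terms.

48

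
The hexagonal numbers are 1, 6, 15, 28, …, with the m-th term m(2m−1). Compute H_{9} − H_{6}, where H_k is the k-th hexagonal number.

87

9·(2·9 − 1) = 153 and 6·(2·6 − 1) = 66.
Difference: 153 − 66 = 87.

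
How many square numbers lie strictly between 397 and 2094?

26

The n-th square number is n².
Smallest index with value > 397: n = 20 (giving 400).
Largest index with value < 2094: n = 45 (giving 2025).
Indices 20 through 45: 26 terms.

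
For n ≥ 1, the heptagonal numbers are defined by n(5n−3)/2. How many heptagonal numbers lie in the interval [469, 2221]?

17

The n-th heptagonal number is n(5n−3)/2.
Smallest index with value ≥ 469: n = 14 (giving 469).
Largest index with value ≤ 2221: n = 30 (giving 2205).
Indices 14 through 30: 17 terms.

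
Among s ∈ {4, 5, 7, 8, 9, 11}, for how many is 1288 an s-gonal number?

s = 4: P(4, 35) = 1225 and P(4, 36) = 1296; 1288 is not s-gonal.
s = 5: P(5, 29) = 1247 and P(5, 30) = 1335; 1288 is not s-gonal.
s = 7: P(7, 23) = 1288. ✓
s = 8: P(8, 21) = 1281 and P(8, 22) = 1408; 1288 is not s-gonal.
s = 9: P(9, 19) = 1216 and P(9, 20) = 1350; 1288 is not s-gonal.
s = 11: P(11, 17) = 1241 and P(11, 18) = 1395; 1288 is not s-gonal.
Hits: s ∈ {7} → 1.

1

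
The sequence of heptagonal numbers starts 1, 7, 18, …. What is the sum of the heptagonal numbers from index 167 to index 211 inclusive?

4024830

Σ i(5i−3)/2 = (5Σi² − 3Σi) / 2 over i = 167..211.
Σi = 22366 − 13861 = 8505 and Σi² = 3153606 − 1538571 = 1615035.
(5·1615035 − 3·8505) / 2 = 8049660/2 = 4024830.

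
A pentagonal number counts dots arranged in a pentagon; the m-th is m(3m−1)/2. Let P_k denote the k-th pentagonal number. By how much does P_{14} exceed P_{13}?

40

Consecutive pentagonal numbers differ by 3n − 2: here 3·14 − 2 = 40.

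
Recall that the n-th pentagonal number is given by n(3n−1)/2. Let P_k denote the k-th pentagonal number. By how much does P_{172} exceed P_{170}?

172·(3·172 − 1)/2 = 44290 and 170·(3·170 − 1)/2 = 43265.
Difference: 44290 − 43265 = 1025.

1025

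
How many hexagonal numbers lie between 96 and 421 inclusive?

The n-th hexagonal number is n(2n−1).
Smallest index with value ≥ 96: n = 8 (giving 120).
Largest index with value ≤ 421: n = 14 (giving 378).
Indices 8 through 14: 7 terms.

7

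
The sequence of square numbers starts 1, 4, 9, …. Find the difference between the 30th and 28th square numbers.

30² = 900 and 28² = 784.
Difference: 900 − 784 = 116.

116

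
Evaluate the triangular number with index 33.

The 33rd triangular number is n(n+1)/2 with n = 33.
33·34/2 = 1122/2 = 561.

561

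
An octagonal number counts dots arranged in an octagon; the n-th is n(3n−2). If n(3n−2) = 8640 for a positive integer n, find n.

Set n(3n−2) = 8640, giving 3n² − 2n − 8640 = 0.
The discriminant is 4 + 12·8640 = 103684, and √103684 = 322.
So n = (2 + 322) / 6 = 324/6 = 54.
Check: 54·(3·54 − 2) = 8640. ✓

54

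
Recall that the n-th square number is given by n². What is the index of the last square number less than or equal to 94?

Solve n² ≤ 94 for integer n.
n = 9 gives 81 ≤ 94, while n = 10 gives 100 > 94; so the answer is index 9.

9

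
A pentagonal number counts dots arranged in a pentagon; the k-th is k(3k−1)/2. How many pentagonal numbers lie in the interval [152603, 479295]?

The n-th pentagonal number is n(3n−1)/2.
Smallest index with value ≥ 152603: n = 320 (giving 153440).
Largest index with value ≤ 479295: n = 565 (giving 478555).
Indices 320 through 565: 246 terms.

246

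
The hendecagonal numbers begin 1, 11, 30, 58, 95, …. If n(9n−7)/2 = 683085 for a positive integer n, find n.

390

Set n(9n−7)/2 = 683085, giving 9n² − 7n − 1366170 = 0.
The discriminant is 49 + 72·683085 = 49182169, and √49182169 = 7013.
So n = (7 + 7013) / 18 = 7020/18 = 390.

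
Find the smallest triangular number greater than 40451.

Solve n(n+1)/2 > 40451 for integer n.
The largest n with value ≤ 40451 is 283 (since 40186 ≤ 40451 < 40470), so the first above is n = 284, value 40470.

40470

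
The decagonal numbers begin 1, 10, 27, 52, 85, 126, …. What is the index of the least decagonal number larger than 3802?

Solve n(4n−3) > 3802 for integer n.
The largest n with value ≤ 3802 is 31 (since 3751 ≤ 3802 < 4000), so the first above is n = 32, value 4000.

32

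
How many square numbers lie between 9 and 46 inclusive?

The n-th square number is n².
Smallest index with value ≥ 9: n = 3 (giving 9).
Largest index with value ≤ 46: n = 6 (giving 36).
Indices 3 through 6: 4 terms.

4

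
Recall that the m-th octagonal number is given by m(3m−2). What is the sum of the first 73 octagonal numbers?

Σ i(3i−2) = 3Σi² − 2Σi over i = 1..73.
Σi = 2701 and Σi² = 132349.
3·132349 − 2·2701 = 391645.

391645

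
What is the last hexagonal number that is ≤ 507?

Solve n(2n−1) ≤ 507 for integer n.
n = 16 gives 496 ≤ 507, while n = 17 gives 561 > 507; so the answer is 496.

496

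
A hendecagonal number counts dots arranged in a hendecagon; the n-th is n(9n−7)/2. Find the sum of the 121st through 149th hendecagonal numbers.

2373795

Σ i(9i−7)/2 = (9Σi² − 7Σi) / 2 over i = 121..149.
Σi = 11175 − 7260 = 3915 and Σi² = 1113775 − 583220 = 530555.
(9·530555 − 7·3915) / 2 = 4747590/2 = 2373795.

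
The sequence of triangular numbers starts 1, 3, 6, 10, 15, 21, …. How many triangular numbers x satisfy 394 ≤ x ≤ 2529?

43

The n-th triangular number is n(n+1)/2.
Smallest index with value ≥ 394: n = 28 (giving 406).
Largest index with value ≤ 2529: n = 70 (giving 2485).
Indices 28 through 70: 43 terms.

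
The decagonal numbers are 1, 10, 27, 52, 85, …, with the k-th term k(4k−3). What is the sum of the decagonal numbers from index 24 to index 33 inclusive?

Σ i(4i−3) = 4Σi² − 3Σi over i = 24..33.
Σi = 561 − 276 = 285 and Σi² = 12529 − 4324 = 8205.
4·8205 − 3·285 = 31965.

31965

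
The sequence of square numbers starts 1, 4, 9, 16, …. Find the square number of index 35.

1225

The 35th square number is n² with n = 35.
35² = 1225.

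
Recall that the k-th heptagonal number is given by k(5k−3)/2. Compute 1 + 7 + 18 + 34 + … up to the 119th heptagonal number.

1411340

Σ i(5i−3)/2 = (5Σi² − 3Σi) / 2 over i = 1..119.
Σi = 7140 and Σi² = 568820.
(5·568820 − 3·7140) / 2 = 2822680/2 = 1411340.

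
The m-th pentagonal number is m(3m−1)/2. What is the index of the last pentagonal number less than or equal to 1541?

32

Solve n(3n−1)/2 ≤ 1541 for integer n.
n = 32 gives 1520 ≤ 1541, while n = 33 gives 1617 > 1541; so the answer is index 32.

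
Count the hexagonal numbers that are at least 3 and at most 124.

The n-th hexagonal number is n(2n−1).
Smallest index with value ≥ 3: n = 2 (giving 6).
Largest index with value ≤ 124: n = 8 (giving 120).
Indices 2 through 8: 7 terms.

7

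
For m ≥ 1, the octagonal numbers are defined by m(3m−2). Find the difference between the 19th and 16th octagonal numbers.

19·(3·19 − 2) = 1045 and 16·(3·16 − 2) = 736.
Difference: 1045 − 736 = 309.

309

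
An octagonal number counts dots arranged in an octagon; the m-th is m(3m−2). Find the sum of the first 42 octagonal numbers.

Σ i(3i−2) = 3Σi² − 2Σi over i = 1..42.
Σi = 903 and Σi² = 25585.
3·25585 − 2·903 = 74949.

74949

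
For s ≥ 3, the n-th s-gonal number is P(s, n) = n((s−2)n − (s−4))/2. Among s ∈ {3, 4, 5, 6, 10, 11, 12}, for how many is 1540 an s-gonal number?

3

s = 3: P(3, 55) = 1540. ✓
s = 4: P(4, 39) = 1521 and P(4, 40) = 1600; 1540 is not s-gonal.
s = 5: P(5, 32) = 1520 and P(5, 33) = 1617; 1540 is not s-gonal.
s = 6: P(6, 28) = 1540. ✓
s = 10: P(10, 20) = 1540. ✓
s = 11: P(11, 18) = 1395 and P(11, 19) = 1558; 1540 is not s-gonal.
s = 12: P(12, 17) = 1377 and P(12, 18) = 1548; 1540 is not s-gonal.
Hits: s ∈ {3, 6, 10} → 3.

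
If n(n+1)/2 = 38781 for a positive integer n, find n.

Set n(n+1)/2 = 38781, giving n² + n − 77562 = 0.
The discriminant is 1 + 8·38781 = 310249, and √310249 = 557.
So n = (-1 + 557) / 2 = 556/2 = 278.

278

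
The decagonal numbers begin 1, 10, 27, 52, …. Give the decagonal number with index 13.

637

13·(4·13 − 3) = 13·49 = 637.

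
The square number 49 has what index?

7

We need n² = 49, so n = √49 = 7.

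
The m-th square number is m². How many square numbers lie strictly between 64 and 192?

5

The n-th square number is n².
Smallest index with value > 64: n = 9 (giving 81).
Largest index with value < 192: n = 13 (giving 169).
Indices 9 through 13: 5 terms.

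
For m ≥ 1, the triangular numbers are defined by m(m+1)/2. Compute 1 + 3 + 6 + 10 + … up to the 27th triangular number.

Σ i(i+1)/2 = (Σi² + Σi) / 2 over i = 1..27.
Σi = 378 and Σi² = 6930.
(1·6930 + 1·378) / 2 = 7308/2 = 3654.

3654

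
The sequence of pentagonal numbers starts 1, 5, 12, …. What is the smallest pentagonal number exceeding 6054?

Solve n(3n−1)/2 > 6054 for integer n.
The largest n with value ≤ 6054 is 63 (since 5922 ≤ 6054 < 6112), so the first above is n = 64, value 6112.

6112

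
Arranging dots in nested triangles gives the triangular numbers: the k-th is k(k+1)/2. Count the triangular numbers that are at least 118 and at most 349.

11

The n-th triangular number is n(n+1)/2.
Smallest index with value ≥ 118: n = 15 (giving 120).
Largest index with value ≤ 349: n = 25 (giving 325).
Indices 15 through 25: 11 terms.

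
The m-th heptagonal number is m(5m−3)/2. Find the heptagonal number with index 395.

389470

The 395th heptagonal number is n(5n−3)/2 with n = 395.
395·(5·395 − 3)/2 = 395·1972/2 = 395·986 = 389470.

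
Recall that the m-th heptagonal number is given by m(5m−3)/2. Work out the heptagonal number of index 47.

The 47th heptagonal number is n(5n−3)/2 with n = 47.
47·(5·47 − 3)/2 = 47·232/2 = 47·116 = 5452.

5452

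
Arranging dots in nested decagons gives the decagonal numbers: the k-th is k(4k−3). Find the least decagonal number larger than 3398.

3510

Solve n(4n−3) > 3398 for integer n.
The largest n with value ≤ 3398 is 29 (since 3277 ≤ 3398 < 3510), so the first above is n = 30, value 3510.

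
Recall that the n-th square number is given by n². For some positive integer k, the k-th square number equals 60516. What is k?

We need n² = 60516, so n = √60516 = 246.

246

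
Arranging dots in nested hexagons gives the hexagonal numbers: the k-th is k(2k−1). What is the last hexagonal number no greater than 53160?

52975

Solve n(2n−1) ≤ 53160 for integer n.
n = 163 gives 52975 ≤ 53160, while n = 164 gives 53628 > 53160; so the answer is 52975.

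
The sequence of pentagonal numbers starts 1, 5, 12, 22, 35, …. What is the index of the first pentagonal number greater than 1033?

Solve n(3n−1)/2 > 1033 for integer n.
The largest n with value ≤ 1033 is 26 (since 1001 ≤ 1033 < 1080), so the first above is n = 27, value 1080.

27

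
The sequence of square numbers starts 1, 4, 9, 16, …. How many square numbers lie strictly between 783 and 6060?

The n-th square number is n².
Smallest index with value > 783: n = 28 (giving 784).
Largest index with value < 6060: n = 77 (giving 5929).
Indices 28 through 77: 50 terms.

50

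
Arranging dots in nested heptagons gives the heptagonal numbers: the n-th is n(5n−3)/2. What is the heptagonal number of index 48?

5688

The 48th heptagonal number is n(5n−3)/2 with n = 48.
48·(5·48 − 3)/2 = 48·237/2 = 5688.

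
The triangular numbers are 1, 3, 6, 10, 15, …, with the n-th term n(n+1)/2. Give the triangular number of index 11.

The 11th triangular number is n(n+1)/2 with n = 11.
11·12/2 = 132/2 = 66.

66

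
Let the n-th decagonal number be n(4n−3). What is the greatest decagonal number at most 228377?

Solve n(4n−3) ≤ 228377 for integer n.
n = 239 gives 227767 ≤ 228377, while n = 240 gives 229680 > 228377; so the answer is 227767.

227767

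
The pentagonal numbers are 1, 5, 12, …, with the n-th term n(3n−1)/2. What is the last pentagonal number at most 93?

Solve n(3n−1)/2 ≤ 93 for integer n.
n = 8 gives 92 ≤ 93, while n = 9 gives 117 > 93; so the answer is 92.

92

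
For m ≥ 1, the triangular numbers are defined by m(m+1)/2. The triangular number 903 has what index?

42

Set n(n+1)/2 = 903, giving n² + n − 1806 = 0.
The discriminant is 1 + 8·903 = 7225, and √7225 = 85.
So n = (-1 + 85) / 2 = 84/2 = 42.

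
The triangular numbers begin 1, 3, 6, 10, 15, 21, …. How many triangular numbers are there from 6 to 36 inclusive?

The n-th triangular number is n(n+1)/2.
Smallest index with value ≥ 6: n = 3 (giving 6).
Largest index with value ≤ 36: n = 8 (giving 36).
Indices 3 through 8: 6 terms.

6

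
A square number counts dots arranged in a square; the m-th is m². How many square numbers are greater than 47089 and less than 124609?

The n-th square number is n².
Smallest index with value > 47089: n = 218 (giving 47524).
Largest index with value < 124609: n = 352 (giving 123904).
Indices 218 through 352: 135 terms.

135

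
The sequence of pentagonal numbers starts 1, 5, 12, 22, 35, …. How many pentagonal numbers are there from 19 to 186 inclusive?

The n-th pentagonal number is n(3n−1)/2.
Smallest index with value ≥ 19: n = 4 (giving 22).
Largest index with value ≤ 186: n = 11 (giving 176).
Indices 4 through 11: 8 terms.

8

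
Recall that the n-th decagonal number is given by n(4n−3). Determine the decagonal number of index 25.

2425

The 25th decagonal number is n(4n−3) with n = 25.
25·(4·25 − 3) = 25·97 = 2425.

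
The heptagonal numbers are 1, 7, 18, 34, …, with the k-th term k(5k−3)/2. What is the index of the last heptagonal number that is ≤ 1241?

22

Solve n(5n−3)/2 ≤ 1241 for integer n.
n = 22 gives 1177 ≤ 1241, while n = 23 gives 1288 > 1241; so the answer is index 22.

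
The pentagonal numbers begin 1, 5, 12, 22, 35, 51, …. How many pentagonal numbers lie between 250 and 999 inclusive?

The n-th pentagonal number is n(3n−1)/2.
Smallest index with value ≥ 250: n = 14 (giving 287).
Largest index with value ≤ 999: n = 25 (giving 925).
Indices 14 through 25: 12 terms.

12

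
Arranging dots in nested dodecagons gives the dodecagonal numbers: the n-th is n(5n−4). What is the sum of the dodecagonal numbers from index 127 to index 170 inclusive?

4860834

Σ i(5i−4) = 5Σi² − 4Σi over i = 127..170.
Σi = 14535 − 8001 = 6534 and Σi² = 1652145 − 674751 = 977394.
5·977394 − 4·6534 = 4860834.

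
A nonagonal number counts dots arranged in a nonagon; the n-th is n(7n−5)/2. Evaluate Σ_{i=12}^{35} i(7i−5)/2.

49004

Σ i(7i−5)/2 = (7Σi² − 5Σi) / 2 over i = 12..35.
Σi = 630 − 66 = 564 and Σi² = 14910 − 506 = 14404.
(7·14404 − 5·564) / 2 = 98008/2 = 49004.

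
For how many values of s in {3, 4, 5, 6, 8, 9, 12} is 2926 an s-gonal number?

s = 3: P(3, 76) = 2926. ✓
s = 4: P(4, 54) = 2916 and P(4, 55) = 3025; 2926 is not s-gonal.
s = 5: P(5, 44) = 2882 and P(5, 45) = 3015; 2926 is not s-gonal.
s = 6: P(6, 38) = 2850 and P(6, 39) = 3003; 2926 is not s-gonal.
s = 8: P(8, 31) = 2821 and P(8, 32) = 3008; 2926 is not s-gonal.
s = 9: P(9, 29) = 2871 and P(9, 30) = 3075; 2926 is not s-gonal.
s = 12: P(12, 24) = 2784 and P(12, 25) = 3025; 2926 is not s-gonal.
Hits: s ∈ {3} → 1.

1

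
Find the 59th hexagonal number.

59·(2·59 − 1) = 59·117 = 6903.

6903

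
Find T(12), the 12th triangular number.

78

The 12th triangular number is n(n+1)/2 with n = 12.
12·13/2 = 156/2 = 78.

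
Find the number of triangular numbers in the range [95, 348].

12

The n-th triangular number is n(n+1)/2.
Smallest index with value ≥ 95: n = 14 (giving 105).
Largest index with value ≤ 348: n = 25 (giving 325).
Indices 14 through 25: 12 terms.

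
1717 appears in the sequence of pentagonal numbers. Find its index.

34

Set n(3n−1)/2 = 1717, giving 3n² − n − 3434 = 0.
So n = (1 + 203) / 6 = 204/6 = 34.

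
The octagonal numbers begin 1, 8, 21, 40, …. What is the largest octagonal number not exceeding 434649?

Solve n(3n−2) ≤ 434649 for integer n.
n = 380 gives 432440 ≤ 434649, while n = 381 gives 434721 > 434649; so the answer is 432440.

432440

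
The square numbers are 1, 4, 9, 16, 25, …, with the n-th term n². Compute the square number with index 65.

4225

65² = 4225.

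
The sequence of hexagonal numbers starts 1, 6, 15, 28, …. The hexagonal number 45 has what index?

Set n(2n−1) = 45, giving 2n² − n − 45 = 0.
The discriminant is 1 + 8·45 = 361, and √361 = 19.
So n = (1 + 19) / 4 = 20/4 = 5.

5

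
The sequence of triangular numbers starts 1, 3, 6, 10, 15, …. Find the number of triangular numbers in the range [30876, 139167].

280

The n-th triangular number is n(n+1)/2.
Smallest index with value ≥ 30876: n = 248 (giving 30876).
Largest index with value ≤ 139167: n = 527 (giving 139128).
Indices 248 through 527: 280 terms.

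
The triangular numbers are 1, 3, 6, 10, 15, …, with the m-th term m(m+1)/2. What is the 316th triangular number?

The 316th triangular number is n(n+1)/2 with n = 316.
316·317/2 = 100172/2 = 50086.

50086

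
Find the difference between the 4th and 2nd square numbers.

4² = 16 and 2² = 4.
Difference: 16 − 4 = 12.

12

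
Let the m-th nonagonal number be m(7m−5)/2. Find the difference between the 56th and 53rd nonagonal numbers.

1137

56·(7·56 − 5)/2 = 10836 and 53·(7·53 − 5)/2 = 9699.
Difference: 10836 − 9699 = 1137.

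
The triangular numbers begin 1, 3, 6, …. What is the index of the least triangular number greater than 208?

Solve n(n+1)/2 > 208 for integer n.
The largest n with value ≤ 208 is 19 (since 190 ≤ 208 < 210), so the first above is n = 20, value 210.

20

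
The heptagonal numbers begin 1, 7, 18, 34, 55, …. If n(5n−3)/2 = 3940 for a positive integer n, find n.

Set n(5n−3)/2 = 3940, giving 5n² − 3n − 7880 = 0.
So n = (3 + 397) / 10 = 400/10 = 40.

40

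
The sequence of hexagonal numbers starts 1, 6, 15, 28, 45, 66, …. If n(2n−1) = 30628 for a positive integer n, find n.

124

Set n(2n−1) = 30628, giving 2n² − n − 30628 = 0.
So n = (1 + 495) / 4 = 496/4 = 124.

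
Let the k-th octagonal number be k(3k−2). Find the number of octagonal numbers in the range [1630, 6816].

25

The n-th octagonal number is n(3n−2).
Smallest index with value ≥ 1630: n = 24 (giving 1680).
Largest index with value ≤ 6816: n = 48 (giving 6816).
Indices 24 through 48: 25 terms.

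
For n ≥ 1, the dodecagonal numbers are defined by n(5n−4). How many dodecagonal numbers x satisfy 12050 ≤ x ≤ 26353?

The n-th dodecagonal number is n(5n−4).
Smallest index with value ≥ 12050: n = 50 (giving 12300).
Largest index with value ≤ 26353: n = 73 (giving 26353).
Indices 50 through 73: 24 terms.

24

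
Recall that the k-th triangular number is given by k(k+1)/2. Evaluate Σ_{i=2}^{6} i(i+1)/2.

55

Σ i(i+1)/2 = (Σi² + Σi) / 2 over i = 2..6.
Σi = 21 − 1 = 20 and Σi² = 91 − 1 = 90.
(1·90 + 1·20) / 2 = 110/2 = 55.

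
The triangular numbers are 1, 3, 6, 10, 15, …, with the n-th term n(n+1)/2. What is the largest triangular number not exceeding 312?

300

Solve n(n+1)/2 ≤ 312 for integer n.
n = 24 gives 300 ≤ 312, while n = 25 gives 325 > 312; so the answer is 300.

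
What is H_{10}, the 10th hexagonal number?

190

10·(2·10 − 1) = 10·19 = 190.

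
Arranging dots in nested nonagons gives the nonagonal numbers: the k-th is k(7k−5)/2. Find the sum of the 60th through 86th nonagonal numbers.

504396

Σ i(7i−5)/2 = (7Σi² − 5Σi) / 2 over i = 60..86.
Σi = 3741 − 1770 = 1971 and Σi² = 215731 − 70210 = 145521.
(7·145521 − 5·1971) / 2 = 1008792/2 = 504396.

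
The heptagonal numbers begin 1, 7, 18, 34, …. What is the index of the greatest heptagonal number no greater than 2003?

28

Solve n(5n−3)/2 ≤ 2003 for integer n.
n = 28 gives 1918 ≤ 2003, while n = 29 gives 2059 > 2003; so the answer is index 28.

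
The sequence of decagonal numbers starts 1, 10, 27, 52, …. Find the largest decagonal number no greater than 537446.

Solve n(4n−3) ≤ 537446 for integer n.
n = 366 gives 534726 ≤ 537446, while n = 367 gives 537655 > 537446; so the answer is 534726.

534726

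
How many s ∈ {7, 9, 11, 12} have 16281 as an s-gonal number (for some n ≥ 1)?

s = 7: P(7, 81) = 16281. ✓
s = 9: P(9, 68) = 16014 and P(9, 69) = 16491; 16281 is not s-gonal.
s = 11: P(11, 60) = 15990 and P(11, 61) = 16531; 16281 is not s-gonal.
s = 12: P(12, 57) = 16017 and P(12, 58) = 16588; 16281 is not s-gonal.
Hits: s ∈ {7} → 1.

1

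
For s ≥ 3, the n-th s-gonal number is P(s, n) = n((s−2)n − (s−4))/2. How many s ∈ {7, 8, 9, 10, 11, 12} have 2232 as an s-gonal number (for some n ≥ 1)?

s = 7: P(7, 30) = 2205 and P(7, 31) = 2356; 2232 is not s-gonal.
s = 8: P(8, 27) = 2133 and P(8, 28) = 2296; 2232 is not s-gonal.
s = 9: P(9, 25) = 2125 and P(9, 26) = 2301; 2232 is not s-gonal.
s = 10: P(10, 24) = 2232. ✓
s = 11: P(11, 22) = 2101 and P(11, 23) = 2300; 2232 is not s-gonal.
s = 12: P(12, 21) = 2121 and P(12, 22) = 2332; 2232 is not s-gonal.
Hits: s ∈ {10} → 1.

1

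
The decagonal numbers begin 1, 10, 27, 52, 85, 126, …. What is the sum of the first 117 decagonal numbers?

2142231

Σ i(4i−3) = 4Σi² − 3Σi over i = 1..117.
Σi = 6903 and Σi² = 540735.
4·540735 − 3·6903 = 2142231.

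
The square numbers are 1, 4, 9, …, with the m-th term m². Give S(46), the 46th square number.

2116

The 46th square number is n² with n = 46.
46² = 2116.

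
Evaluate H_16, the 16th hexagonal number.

The 16th hexagonal number is n(2n−1) with n = 16.
16·(2·16 − 1) = 16·31 = 496.

496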